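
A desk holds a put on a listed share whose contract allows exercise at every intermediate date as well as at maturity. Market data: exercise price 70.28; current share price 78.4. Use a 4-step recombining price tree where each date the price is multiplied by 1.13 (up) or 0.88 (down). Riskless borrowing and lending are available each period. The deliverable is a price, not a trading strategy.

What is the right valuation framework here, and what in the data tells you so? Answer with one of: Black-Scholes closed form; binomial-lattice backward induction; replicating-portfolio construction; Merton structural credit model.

Key observation: early exercise of the strike-70.28 put must be checked at each of the 4 dates (spot 78.4), which forces a node-by-node comparison of intrinsic and continuation value backward from expiry.

framework: binomial-lattice backward induction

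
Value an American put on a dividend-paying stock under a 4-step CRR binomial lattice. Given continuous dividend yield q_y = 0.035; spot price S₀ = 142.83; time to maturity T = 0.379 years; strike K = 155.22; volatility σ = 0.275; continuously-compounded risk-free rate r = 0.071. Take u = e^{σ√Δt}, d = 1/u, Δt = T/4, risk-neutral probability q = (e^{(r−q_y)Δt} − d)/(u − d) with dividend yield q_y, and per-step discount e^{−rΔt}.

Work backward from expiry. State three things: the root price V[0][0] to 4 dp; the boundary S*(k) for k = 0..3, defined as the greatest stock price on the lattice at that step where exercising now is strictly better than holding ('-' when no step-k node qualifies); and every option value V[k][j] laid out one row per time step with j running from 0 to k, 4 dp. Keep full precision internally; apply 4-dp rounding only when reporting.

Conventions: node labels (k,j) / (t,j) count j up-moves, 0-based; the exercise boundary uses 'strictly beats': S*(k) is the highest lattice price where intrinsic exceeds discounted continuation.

Δt=0.09475, u=1.08834, d=0.91883, q=0.49901, disc=e^(-rΔt)=0.99330
k=4 terminal: V=max(K-S,0) → 53.4150 34.6348 12.3900 0.0000 0.0000
k=3: j=0 S=110.7979 intr=44.4221 cont=43.7482 V=44.4221[EX]; j=1 S=131.2372 intr=23.9828 cont=23.3766 V=23.9828[EX]; j=2 S=155.4469 intr=0.0000 cont=6.1657 V=6.1657[hold]; j=3 S=184.1227 intr=0.0000 cont=0.0000 V=0.0000[hold]  S*(3)=131.2372
k=2: j=0 S=120.5852 intr=34.6348 cont=33.9933 V=34.6348[EX]; j=1 S=142.8300 intr=12.3900 cont=14.9907 V=14.9907[hold]; j=2 S=169.1783 intr=0.0000 cont=3.0682 V=3.0682[hold]  S*(2)=120.5852
k=1: j=0 S=131.2372 intr=23.9828 cont=24.6657 V=24.6657[hold]; j=1 S=155.4469 intr=0.0000 cont=8.9807 V=8.9807[hold]  S*(1)=-
k=0: j=0 S=142.8300 intr=12.3900 cont=16.7259 V=16.7259[hold]  S*(0)=-

price = 16.7259
boundary = - - 120.5852 131.2372
tree:
16.7259
24.6657 8.9807
34.6348 14.9907 3.0682
44.4221 23.9828 6.1657 0.0000
53.4150 34.6348 12.3900 0.0000 0.0000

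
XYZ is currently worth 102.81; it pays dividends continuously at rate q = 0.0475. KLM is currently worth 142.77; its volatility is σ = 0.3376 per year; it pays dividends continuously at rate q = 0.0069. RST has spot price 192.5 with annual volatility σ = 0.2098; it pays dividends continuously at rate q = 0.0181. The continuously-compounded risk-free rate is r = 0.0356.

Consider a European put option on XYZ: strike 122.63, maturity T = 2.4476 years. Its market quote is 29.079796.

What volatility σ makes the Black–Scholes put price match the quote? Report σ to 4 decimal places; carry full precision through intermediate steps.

At σ = 0.2636 the Black–Scholes value reproduces the quote:
σ√T = 0.2636·√2.4476 = 0.412397
d₁ = (ln(S/K) + (r−q+σ²/2)T) / (σ√T) = (ln(102.81/122.63) + (0.0356−0.0475+0.2636²/2)·2.4476) / 0.412397 = (-0.176289 + 0.055909) / 0.412397 = -0.291903
d₂ = d₁ − σ√T = -0.291903 − 0.412397 = -0.704300
e^{−rT} = 0.916554
e^{−qT} = 0.890243
N(−d₁) = 0.614819,  N(−d₂) = 0.759377
V = K·e^{−rT}·N(−d₂) − S·e^{−qT}·N(−d₁) = 85.351681 − 56.271885 = 29.079796 (the quoted price), and the Black–Scholes price is strictly increasing in σ, so σ is unique

sigma = 0.2636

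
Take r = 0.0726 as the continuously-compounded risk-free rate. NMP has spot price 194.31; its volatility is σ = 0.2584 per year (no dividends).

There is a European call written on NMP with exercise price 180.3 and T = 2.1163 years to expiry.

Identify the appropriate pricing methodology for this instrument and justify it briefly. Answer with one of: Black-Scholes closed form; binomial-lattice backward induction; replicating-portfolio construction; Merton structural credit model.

Key observation: the strike-180.3 call on NMP is European-exercise on a continuously-modelled lognormal underlying, so its value is a single closed-form evaluation.

framework: Black-Scholes closed form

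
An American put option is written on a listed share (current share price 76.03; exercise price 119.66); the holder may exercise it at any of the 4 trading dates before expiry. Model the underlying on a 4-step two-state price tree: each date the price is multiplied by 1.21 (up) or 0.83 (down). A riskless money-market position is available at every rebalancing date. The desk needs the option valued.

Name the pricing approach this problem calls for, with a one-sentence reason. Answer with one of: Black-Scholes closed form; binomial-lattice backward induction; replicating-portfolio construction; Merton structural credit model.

Key observation: the put (strike 119.66 on spot 76.03) is American-style on a 4-step discrete price model, so the early-exercise decision at every node requires stepwise backward valuation — a closed form cannot price the exercise right.

framework: binomial-lattice backward induction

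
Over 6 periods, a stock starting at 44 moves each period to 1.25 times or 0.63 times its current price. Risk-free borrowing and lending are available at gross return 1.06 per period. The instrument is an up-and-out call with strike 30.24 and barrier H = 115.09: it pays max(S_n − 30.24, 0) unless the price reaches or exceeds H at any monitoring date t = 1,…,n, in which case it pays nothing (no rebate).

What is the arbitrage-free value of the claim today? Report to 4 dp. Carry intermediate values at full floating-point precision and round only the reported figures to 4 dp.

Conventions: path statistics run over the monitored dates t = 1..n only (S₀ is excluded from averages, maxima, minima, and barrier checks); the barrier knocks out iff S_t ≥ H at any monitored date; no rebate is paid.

With p* = (R−d)/(u−d) = 0.6935, sum probability × payoff across the paths and divide by R^6.
Enumerate all 2^6 = 64 price paths (U = up ×1.25, D = down ×0.63); each path with k up-moves has probability p*^k·(1−p*)^(6−k).
DDDDDD: M=27.7200, payoff=0.0000, prob=0.000828
UDDDDD: M=55.0000, payoff=0.0000, prob=0.001875
DUDDDD: M=34.6500, payoff=0.0000, prob=0.001875
UUDDDD: M=68.7500, payoff=0.0000, prob=0.004242
DDUDDD: M=27.7200, payoff=0.0000, prob=0.001875
UDUDDD: M=55.0000, payoff=0.0000, prob=0.004242
DUUDDD: M=43.3125, payoff=0.0000, prob=0.004242
UUUDDD: M=85.9375, payoff=0.0000, prob=0.009601
DDDUDD: M=27.7200, payoff=0.0000, prob=0.001875
UDDUDD: M=55.0000, payoff=0.0000, prob=0.004242
DUDUDD: M=34.6500, payoff=0.0000, prob=0.004242
UUDUDD: M=68.7500, payoff=0.0000, prob=0.009601
DDUUDD: M=27.7200, payoff=0.0000, prob=0.004242
UDUUDD: M=55.0000, payoff=0.0000, prob=0.009601
DUUUDD: M=54.1406, payoff=0.0000, prob=0.009601
UUUUDD: M=107.4219, payoff=12.3957, prob=0.021729
DDDDUD: M=27.7200, payoff=0.0000, prob=0.001875
UDDDUD: M=55.0000, payoff=0.0000, prob=0.004242
DUDDUD: M=34.6500, payoff=0.0000, prob=0.004242
UUDDUD: M=68.7500, payoff=0.0000, prob=0.009601
DDUDUD: M=27.7200, payoff=0.0000, prob=0.004242
UDUDUD: M=55.0000, payoff=0.0000, prob=0.009601
DUUDUD: M=43.3125, payoff=0.0000, prob=0.009601
UUUDUD: M=85.9375, payoff=12.3957, prob=0.021729
DDDUUD: M=27.7200, payoff=0.0000, prob=0.004242
UDDUUD: M=55.0000, payoff=0.0000, prob=0.009601
DUDUUD: M=34.6500, payoff=0.0000, prob=0.009601
UUDUUD: M=68.7500, payoff=12.3957, prob=0.021729
DDUUUD: M=34.1086, payoff=0.0000, prob=0.009601
UDUUUD: M=67.6758, payoff=12.3957, prob=0.021729
DUUUUD: M=67.6758, payoff=12.3957, prob=0.021729
UUUUUD: M=134.2773, payoff=0.0000, prob=0.049175
DDDDDU: M=27.7200, payoff=0.0000, prob=0.001875
UDDDDU: M=55.0000, payoff=0.0000, prob=0.004242
DUDDDU: M=34.6500, payoff=0.0000, prob=0.004242
UUDDDU: M=68.7500, payoff=0.0000, prob=0.009601
DDUDDU: M=27.7200, payoff=0.0000, prob=0.004242
UDUDDU: M=55.0000, payoff=0.0000, prob=0.009601
DUUDDU: M=43.3125, payoff=0.0000, prob=0.009601
UUUDDU: M=85.9375, payoff=12.3957, prob=0.021729
DDDUDU: M=27.7200, payoff=0.0000, prob=0.004242
UDDUDU: M=55.0000, payoff=0.0000, prob=0.009601
DUDUDU: M=34.6500, payoff=0.0000, prob=0.009601
UUDUDU: M=68.7500, payoff=12.3957, prob=0.021729
DDUUDU: M=27.7200, payoff=0.0000, prob=0.009601
UDUUDU: M=55.0000, payoff=12.3957, prob=0.021729
DUUUDU: M=54.1406, payoff=12.3957, prob=0.021729
UUUUDU: M=107.4219, payoff=54.3547, prob=0.049175
DDDDUU: M=27.7200, payoff=0.0000, prob=0.004242
UDDDUU: M=55.0000, payoff=0.0000, prob=0.009601
DUDDUU: M=34.6500, payoff=0.0000, prob=0.009601
UUDDUU: M=68.7500, payoff=12.3957, prob=0.021729
DDUDUU: M=27.7200, payoff=0.0000, prob=0.009601
UDUDUU: M=55.0000, payoff=12.3957, prob=0.021729
DUUDUU: M=43.3125, payoff=12.3957, prob=0.021729
UUUDUU: M=85.9375, payoff=54.3547, prob=0.049175
DDDUUU: M=27.7200, payoff=0.0000, prob=0.009601
UDDUUU: M=55.0000, payoff=12.3957, prob=0.021729
DUDUUU: M=42.6357, payoff=12.3957, prob=0.021729
UUDUUU: M=84.5947, payoff=54.3547, prob=0.049175
DDUUUU: M=42.6357, payoff=12.3957, prob=0.021729
UDUUUU: M=84.5947, payoff=54.3547, prob=0.049175
DUUUUU: M=84.5947, payoff=54.3547, prob=0.049175
UUUUUU: M=167.8467, payoff=0.0000, prob=0.111291
Price = Σ prob·payoff / R^6 = 17.404635 / 1.418519 = 12.2696

price = 12.2696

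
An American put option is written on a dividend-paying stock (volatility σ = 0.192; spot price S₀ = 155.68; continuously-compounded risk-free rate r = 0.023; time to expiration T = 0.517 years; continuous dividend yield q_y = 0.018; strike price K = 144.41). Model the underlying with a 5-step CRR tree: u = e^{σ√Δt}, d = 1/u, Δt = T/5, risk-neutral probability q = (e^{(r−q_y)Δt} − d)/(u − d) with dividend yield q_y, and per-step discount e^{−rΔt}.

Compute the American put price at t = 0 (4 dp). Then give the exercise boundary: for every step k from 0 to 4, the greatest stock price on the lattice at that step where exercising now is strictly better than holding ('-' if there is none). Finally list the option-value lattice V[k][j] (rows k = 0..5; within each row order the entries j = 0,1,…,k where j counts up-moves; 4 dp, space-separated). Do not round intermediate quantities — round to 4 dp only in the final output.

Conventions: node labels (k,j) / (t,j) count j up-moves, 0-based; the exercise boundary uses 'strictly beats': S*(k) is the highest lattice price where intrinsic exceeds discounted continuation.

price = 3.5291
boundary = - - - - 121.6132
tree:
3.5291
5.9457 1.0185
9.7485 1.9970 0.0000
15.3703 3.9155 0.0000 0.0000
22.7968 7.6769 0.0000 0.0000 0.0000
30.0780 15.0519 0.0000 0.0000 0.0000 0.0000

params: Δt=0.10340 u=1.06368 d=0.94013 q=0.48876 e^(-rΔt)=0.99762
t_5 payoffs: 30.0780 15.0519 0.0000 0.0000 0.0000 0.0000
t_4: node(4,0) S=121.6132 payoff=22.7968 vs cont=22.6799 → 22.7968 [stop]  node(4,1) S=137.5963 payoff=6.8137 vs cont=7.6769 → 7.6769 [wait]  node(4,2) S=155.6800 payoff=0.0000 vs cont=0.0000 → 0.0000 [wait]  node(4,3) S=176.1404 payoff=0.0000 vs cont=0.0000 → 0.0000 [wait]  node(4,4) S=199.2897 payoff=0.0000 vs cont=0.0000 → 0.0000 [wait]  ⇒ S*(4)=121.6132
t_3: node(3,0) S=129.3581 payoff=15.0519 vs cont=15.3703 → 15.3703 [wait]  node(3,1) S=146.3591 payoff=0.0000 vs cont=3.9155 → 3.9155 [wait]  node(3,2) S=165.5945 payoff=0.0000 vs cont=0.0000 → 0.0000 [wait]  node(3,3) S=187.3579 payoff=0.0000 vs cont=0.0000 → 0.0000 [wait]  ⇒ S*(3)=-
t_2: node(2,0) S=137.5963 payoff=6.8137 vs cont=9.7485 → 9.7485 [wait]  node(2,1) S=155.6800 payoff=0.0000 vs cont=1.9970 → 1.9970 [wait]  node(2,2) S=176.1404 payoff=0.0000 vs cont=0.0000 → 0.0000 [wait]  ⇒ S*(2)=-
t_1: node(1,0) S=146.3591 payoff=0.0000 vs cont=5.9457 → 5.9457 [wait]  node(1,1) S=165.5945 payoff=0.0000 vs cont=1.0185 → 1.0185 [wait]  ⇒ S*(1)=-
t_0: node(0,0) S=155.6800 payoff=0.0000 vs cont=3.5291 → 3.5291 [wait]  ⇒ S*(0)=-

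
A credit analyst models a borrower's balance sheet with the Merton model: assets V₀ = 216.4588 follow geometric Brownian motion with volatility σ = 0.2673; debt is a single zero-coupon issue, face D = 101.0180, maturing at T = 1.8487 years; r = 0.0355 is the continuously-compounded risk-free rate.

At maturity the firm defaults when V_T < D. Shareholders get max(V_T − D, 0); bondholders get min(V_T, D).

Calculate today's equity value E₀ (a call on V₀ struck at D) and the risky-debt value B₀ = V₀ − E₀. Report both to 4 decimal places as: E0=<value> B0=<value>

Work the structural quantities from V₀ = 216.4588 against face 101.0180:
d₁ = [ln(V₀/D) + (r + σ²/2)T] / (σ√T)
   = [ln(216.4588/101.0180) + (0.0355 + 0.5·0.2673²)·1.8487] / (0.2673·√1.8487)
   = [0.762102 + 0.131673] / 0.363440 = 2.459211
d₂ = d₁ − σ√T = 2.459211 − 0.363440 = 2.095771
N(d₁) = 0.993038,  N(d₂) = 0.981949,  e^(−rT) = 0.936478
E₀ = V₀·N(d₁) − D·e^(−rT)·N(d₂)
   = 216.4588·0.993038 − 101.0180·0.936478·0.981949 = 122.058280
B₀ = V₀ − E₀ = 216.4588 − 122.058280 = 94.400520

E0=122.0583 B0=94.4005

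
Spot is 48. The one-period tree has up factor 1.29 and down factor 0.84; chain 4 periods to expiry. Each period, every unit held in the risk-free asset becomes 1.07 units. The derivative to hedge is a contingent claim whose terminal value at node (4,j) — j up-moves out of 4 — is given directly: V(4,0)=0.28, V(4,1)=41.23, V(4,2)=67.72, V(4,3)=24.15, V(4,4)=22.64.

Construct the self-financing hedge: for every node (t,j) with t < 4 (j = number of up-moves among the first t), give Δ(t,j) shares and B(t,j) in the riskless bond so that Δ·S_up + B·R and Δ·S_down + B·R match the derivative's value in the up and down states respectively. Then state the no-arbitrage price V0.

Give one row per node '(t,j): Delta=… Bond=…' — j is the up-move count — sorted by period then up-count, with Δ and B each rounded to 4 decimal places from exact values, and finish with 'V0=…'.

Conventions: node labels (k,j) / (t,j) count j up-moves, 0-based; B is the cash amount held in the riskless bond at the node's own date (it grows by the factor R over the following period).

(0,0): Delta=-0.0908 Bond=37.2275
(1,0): Delta=0.5605 Bond=13.5726
(1,1): Delta=-0.4964 Bond=64.9524
(2,0): Delta=2.0579 Bond=-36.1901
(2,1): Delta=-0.3721 Bond=63.0306
(2,2): Delta=-0.5739 Bond=75.6863
(3,0): Delta=3.1986 Bond=-71.1776
(3,1): Delta=1.3473 Bond=-7.6804
(3,2): Delta=-1.4430 Bond=139.2997
(3,3): Delta=-0.0326 Bond=25.2044
V0=32.8703

Under the risk-neutral measure, an up-move has probability p* = (R−d)/(u−d) = 0.5111 and values discount at R = 1.07.
Payoffs at expiry: V(4,0)=0.2800, V(4,1)=41.2300, V(4,2)=67.7200, V(4,3)=24.1500, V(4,4)=22.6400
  t=3,j=0: stock 28.4498 → up 36.7002 (V=41.2300), down 23.8978 (V=0.2800). Price 19.8224; hedge Δ=3.1986, bond B=-71.1776.
  t=3,j=1: stock 43.6908 → up 56.3611 (V=67.7200), down 36.7002 (V=41.2300). Price 51.1863; hedge Δ=1.3473, bond B=-7.6804.
  t=3,j=2: stock 67.0965 → up 86.5545 (V=24.1500), down 56.3611 (V=67.7200). Price 42.4775; hedge Δ=-1.4430, bond B=139.2997.
  t=3,j=3: stock 103.0411 → up 132.9230 (V=22.6400), down 86.5545 (V=24.1500). Price 21.8488; hedge Δ=-0.0326, bond B=25.2044.
  t=2,j=0: stock 33.8688 → up 43.6908 (V=51.1863), down 28.4498 (V=19.8224). Price 33.5073; hedge Δ=2.0579, bond B=-36.1901.
  t=2,j=1: stock 52.0128 → up 67.0965 (V=42.4775), down 43.6908 (V=51.1863). Price 43.6777; hedge Δ=-0.3721, bond B=63.0306.
  t=2,j=2: stock 79.8768 → up 103.0411 (V=21.8488), down 67.0965 (V=42.4775). Price 29.8448; hedge Δ=-0.5739, bond B=75.6863.
  t=1,j=0: stock 40.3200 → up 52.0128 (V=43.6777), down 33.8688 (V=33.5073). Price 36.1734; hedge Δ=0.5605, bond B=13.5726.
  t=1,j=1: stock 61.9200 → up 79.8768 (V=29.8448), down 52.0128 (V=43.6777). Price 34.2127; hedge Δ=-0.4964, bond B=64.9524.
  t=0,j=0: stock 48.0000 → up 61.9200 (V=34.2127), down 40.3200 (V=36.1734). Price 32.8703; hedge Δ=-0.0908, bond B=37.2275.
As a check, the time-0 holding Δ(0,0)·S0 + B(0,0) comes to 32.8703 — exactly V0.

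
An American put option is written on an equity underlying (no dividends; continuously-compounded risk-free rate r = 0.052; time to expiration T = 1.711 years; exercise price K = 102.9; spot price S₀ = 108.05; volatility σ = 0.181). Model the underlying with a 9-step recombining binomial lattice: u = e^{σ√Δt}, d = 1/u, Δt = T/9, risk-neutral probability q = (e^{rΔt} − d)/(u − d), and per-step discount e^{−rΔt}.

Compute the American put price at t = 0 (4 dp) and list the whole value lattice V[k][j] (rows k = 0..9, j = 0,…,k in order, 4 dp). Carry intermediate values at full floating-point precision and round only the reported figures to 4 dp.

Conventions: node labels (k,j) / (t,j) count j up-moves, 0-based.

price = 4.8679
tree:
4.8679
7.6978 2.5768
11.8358 4.3582 1.1257
17.6288 7.1799 2.0645 0.3566
24.0996 11.4634 3.7085 0.7196 0.0578
30.0794 17.6288 6.4875 1.4390 0.1277 0.0000
35.6054 24.0996 10.9586 2.8456 0.2822 0.0000 0.0000
40.7121 30.0794 17.6288 5.5488 0.6240 0.0000 0.0000 0.0000
45.4313 35.6054 24.0996 10.6266 1.3794 0.0000 0.0000 0.0000 0.0000
49.7923 40.7121 30.0794 17.6288 3.0494 0.0000 0.0000 0.0000 0.0000 0.0000

params: Δt=0.19011 u=1.08212 d=0.92411 q=0.54316 e^(-rΔt)=0.99016
t_9 payoffs: 49.7923 40.7121 30.0794 17.6288 3.0494 0.0000 0.0000 0.0000 0.0000 0.0000
k=8: node(8,0) S=57.4687 payoff=45.4313 vs cont=44.4190 → 45.4313 [stop]  node(8,1) S=67.2946 payoff=35.6054 vs cont=34.5932 → 35.6054 [stop]  node(8,2) S=78.8004 payoff=24.0996 vs cont=23.0874 → 24.0996 [stop]  node(8,3) S=92.2734 payoff=10.6266 vs cont=9.6144 → 10.6266 [stop]  node(8,4) S=108.0500 payoff=0.0000 vs cont=1.3794 → 1.3794 [wait]  node(8,5) S=126.5240 payoff=0.0000 vs cont=0.0000 → 0.0000 [wait]  node(8,6) S=148.1567 payoff=0.0000 vs cont=0.0000 → 0.0000 [wait]  node(8,7) S=173.4881 payoff=0.0000 vs cont=0.0000 → 0.0000 [wait]  node(8,8) S=203.1505 payoff=0.0000 vs cont=0.0000 → 0.0000 [wait]
k=7: node(7,0) S=62.1879 payoff=40.7121 vs cont=39.6999 → 40.7121 [stop]  node(7,1) S=72.8206 payoff=30.0794 vs cont=29.0672 → 30.0794 [stop]  node(7,2) S=85.2712 payoff=17.6288 vs cont=16.6166 → 17.6288 [stop]  node(7,3) S=99.8506 payoff=3.0494 vs cont=5.5488 → 5.5488 [wait]  node(7,4) S=116.9227 payoff=0.0000 vs cont=0.6240 → 0.6240 [wait]  node(7,5) S=136.9138 payoff=0.0000 vs cont=0.0000 → 0.0000 [wait]  node(7,6) S=160.3229 payoff=0.0000 vs cont=0.0000 → 0.0000 [wait]  node(7,7) S=187.7344 payoff=0.0000 vs cont=0.0000 → 0.0000 [wait]
k=6: node(6,0) S=67.2946 payoff=35.6054 vs cont=34.5932 → 35.6054 [stop]  node(6,1) S=78.8004 payoff=24.0996 vs cont=23.0874 → 24.0996 [stop]  node(6,2) S=92.2734 payoff=10.6266 vs cont=10.9586 → 10.9586 [wait]  node(6,3) S=108.0500 payoff=0.0000 vs cont=2.8456 → 2.8456 [wait]  node(6,4) S=126.5240 payoff=0.0000 vs cont=0.2822 → 0.2822 [wait]  node(6,5) S=148.1567 payoff=0.0000 vs cont=0.0000 → 0.0000 [wait]  node(6,6) S=173.4881 payoff=0.0000 vs cont=0.0000 → 0.0000 [wait]
k=5: node(5,0) S=72.8206 payoff=30.0794 vs cont=29.0672 → 30.0794 [stop]  node(5,1) S=85.2712 payoff=17.6288 vs cont=16.7951 → 17.6288 [stop]  node(5,2) S=99.8506 payoff=3.0494 vs cont=6.4875 → 6.4875 [wait]  node(5,3) S=116.9227 payoff=0.0000 vs cont=1.4390 → 1.4390 [wait]  node(5,4) S=136.9138 payoff=0.0000 vs cont=0.1277 → 0.1277 [wait]  node(5,5) S=160.3229 payoff=0.0000 vs cont=0.0000 → 0.0000 [wait]
k=4: node(4,0) S=78.8004 payoff=24.0996 vs cont=23.0874 → 24.0996 [stop]  node(4,1) S=92.2734 payoff=10.6266 vs cont=11.4634 → 11.4634 [wait]  node(4,2) S=108.0500 payoff=0.0000 vs cont=3.7085 → 3.7085 [wait]  node(4,3) S=126.5240 payoff=0.0000 vs cont=0.7196 → 0.7196 [wait]  node(4,4) S=148.1567 payoff=0.0000 vs cont=0.0578 → 0.0578 [wait]
k=3: node(3,0) S=85.2712 payoff=17.6288 vs cont=17.0666 → 17.6288 [stop]  node(3,1) S=99.8506 payoff=3.0494 vs cont=7.1799 → 7.1799 [wait]  node(3,2) S=116.9227 payoff=0.0000 vs cont=2.0645 → 2.0645 [wait]  node(3,3) S=136.9138 payoff=0.0000 vs cont=0.3566 → 0.3566 [wait]
k=2: node(2,0) S=92.2734 payoff=10.6266 vs cont=11.8358 → 11.8358 [wait]  node(2,1) S=108.0500 payoff=0.0000 vs cont=4.3582 → 4.3582 [wait]  node(2,2) S=126.5240 payoff=0.0000 vs cont=1.1257 → 1.1257 [wait]
k=1: node(1,0) S=99.8506 payoff=3.0494 vs cont=7.6978 → 7.6978 [wait]  node(1,1) S=116.9227 payoff=0.0000 vs cont=2.5768 → 2.5768 [wait]
k=0: node(0,0) S=108.0500 payoff=0.0000 vs cont=4.8679 → 4.8679 [wait]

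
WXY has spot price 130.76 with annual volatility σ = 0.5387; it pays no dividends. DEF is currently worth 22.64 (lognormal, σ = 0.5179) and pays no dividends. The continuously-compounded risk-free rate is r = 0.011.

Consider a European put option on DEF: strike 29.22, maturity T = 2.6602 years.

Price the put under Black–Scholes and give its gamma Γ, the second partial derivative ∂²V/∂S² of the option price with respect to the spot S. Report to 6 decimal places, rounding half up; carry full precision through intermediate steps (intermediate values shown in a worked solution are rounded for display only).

σ√T = 0.5179·√2.6602 = 0.844701
d₁ = (ln(S/K) + (r+σ²/2)T) / (σ√T) = (ln(22.64/29.22) + (0.011+0.5179²/2)·2.6602) / 0.844701 = (-0.255135 + 0.386022) / 0.844701 = 0.154951
d₂ = d₁ − σ√T = 0.154951 − 0.844701 = -0.689750
e^{−rT} = 0.971162
N(−d₁) = 0.438430,  N(−d₂) = 0.754824
Put price V = K·e^{−rT}·N(−d₂) − S·N(−d₁) = 21.419915 − 9.926057 = 11.493858
φ(d₁) = (1/√(2π))·e^{−d₁²/2} = 0.394182
Γ = φ(d₁) / (S·σ·√T) = 0.020612

price = 11.493858
Γ = 0.020612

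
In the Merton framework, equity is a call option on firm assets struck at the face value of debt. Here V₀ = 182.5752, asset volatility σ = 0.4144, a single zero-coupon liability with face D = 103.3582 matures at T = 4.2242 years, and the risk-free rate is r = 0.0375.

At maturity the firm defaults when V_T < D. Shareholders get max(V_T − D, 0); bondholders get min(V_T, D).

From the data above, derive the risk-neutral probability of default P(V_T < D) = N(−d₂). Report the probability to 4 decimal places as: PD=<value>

PD=0.3343

With assets at 182.5752 and a single debt payment of 103.3582 at 4.2242 years:
d₁ = [ln(V₀/D) + (r + σ²/2)T] / (σ√T)
   = [ln(182.5752/103.3582) + (0.0375 + 0.5·0.4144²)·4.2242] / (0.4144·√4.2242)
   = [0.568962 + 0.521113] / 0.851710 = 1.279865
d₂ = d₁ − σ√T = 1.279865 − 0.851710 = 0.428154
risk-neutral PD = N(−d₂) = N(-0.428154) = 0.334269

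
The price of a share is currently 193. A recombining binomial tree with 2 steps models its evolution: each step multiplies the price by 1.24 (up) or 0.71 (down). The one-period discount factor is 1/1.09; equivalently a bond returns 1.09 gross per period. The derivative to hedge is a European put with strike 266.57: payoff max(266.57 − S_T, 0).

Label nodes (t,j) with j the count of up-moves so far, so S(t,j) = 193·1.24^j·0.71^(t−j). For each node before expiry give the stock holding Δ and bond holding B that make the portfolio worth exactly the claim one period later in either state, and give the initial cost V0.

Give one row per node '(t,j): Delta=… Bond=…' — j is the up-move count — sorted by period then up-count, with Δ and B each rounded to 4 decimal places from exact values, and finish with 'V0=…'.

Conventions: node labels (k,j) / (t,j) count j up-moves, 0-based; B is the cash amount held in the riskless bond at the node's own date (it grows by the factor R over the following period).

Under the risk-neutral measure, an up-move has probability p* = (R−d)/(u−d) = 0.7170 and values discount at R = 1.09.
Terminal payoffs: V(2,0)=169.2787, V(2,1)=96.6528, V(2,2)=0.0000
  t=1,j=0: stock 137.0300 → up 169.9172 (V=96.6528), down 97.2913 (V=169.2787). Price 107.5296; hedge Δ=-1.0000, bond B=244.5596.
  t=1,j=1: stock 239.3200 → up 296.7568 (V=0.0000), down 169.9172 (V=96.6528). Price 25.0959; hedge Δ=-0.7620, bond B=207.4597.
  t=0,j=0: stock 193.0000 → up 239.3200 (V=25.0959), down 137.0300 (V=107.5296). Price 44.4277; hedge Δ=-0.8059, bond B=199.9630.
Verification: the root portfolio costs Δ(0,0)·S0 + B(0,0) = 44.4277, matching V0.

(0,0): Delta=-0.8059 Bond=199.9630
(1,0): Delta=-1.0000 Bond=244.5596
(1,1): Delta=-0.7620 Bond=207.4597
V0=44.4277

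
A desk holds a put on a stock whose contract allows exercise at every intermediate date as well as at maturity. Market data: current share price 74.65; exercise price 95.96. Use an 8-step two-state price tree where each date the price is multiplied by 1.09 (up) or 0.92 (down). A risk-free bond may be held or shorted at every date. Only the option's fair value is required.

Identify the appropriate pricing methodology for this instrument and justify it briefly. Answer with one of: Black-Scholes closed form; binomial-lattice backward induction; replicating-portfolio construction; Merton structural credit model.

Key observation: early exercise of the strike-95.96 put must be checked at each of the 8 dates (spot 74.65), which forces a node-by-node comparison of intrinsic and continuation value backward from expiry.

framework: binomial-lattice backward induction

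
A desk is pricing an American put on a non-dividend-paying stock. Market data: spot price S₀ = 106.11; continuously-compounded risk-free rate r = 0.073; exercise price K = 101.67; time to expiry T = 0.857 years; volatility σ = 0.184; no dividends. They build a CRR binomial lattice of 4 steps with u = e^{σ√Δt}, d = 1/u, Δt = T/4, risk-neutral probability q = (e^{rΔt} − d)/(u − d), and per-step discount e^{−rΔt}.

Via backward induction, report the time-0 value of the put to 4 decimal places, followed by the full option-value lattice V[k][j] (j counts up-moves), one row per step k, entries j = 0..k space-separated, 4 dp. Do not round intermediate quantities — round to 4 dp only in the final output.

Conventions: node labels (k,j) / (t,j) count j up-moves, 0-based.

Δt=0.21425, u=1.08890, d=0.91836, q=0.57115, disc=e^(-rΔt)=0.98448
k=4 terminal: V=max(K-S,0) → 26.1949 12.1789 0.0000 0.0000 0.0000
k=3: j=0 S=82.1849 intr=19.4851 cont=17.9074 V=19.4851[EX]; j=1 S=97.4469 intr=4.2231 cont=5.1418 V=5.1418[hold]; j=2 S=115.5432 intr=0.0000 cont=0.0000 V=0.0000[hold]; j=3 S=137.0001 intr=0.0000 cont=0.0000 V=0.0000[hold]
k=2: j=0 S=89.4911 intr=12.1789 cont=11.1177 V=12.1789[EX]; j=1 S=106.1100 intr=0.0000 cont=2.1709 V=2.1709[hold]; j=2 S=125.8151 intr=0.0000 cont=0.0000 V=0.0000[hold]
k=1: j=0 S=97.4469 intr=4.2231 cont=6.3625 V=6.3625[hold]; j=1 S=115.5432 intr=0.0000 cont=0.9165 V=0.9165[hold]
k=0: j=0 S=106.1100 intr=0.0000 cont=3.2016 V=3.2016[hold]

price = 3.2016
tree:
3.2016
6.3625 0.9165
12.1789 2.1709 0.0000
19.4851 5.1418 0.0000 0.0000
26.1949 12.1789 0.0000 0.0000 0.0000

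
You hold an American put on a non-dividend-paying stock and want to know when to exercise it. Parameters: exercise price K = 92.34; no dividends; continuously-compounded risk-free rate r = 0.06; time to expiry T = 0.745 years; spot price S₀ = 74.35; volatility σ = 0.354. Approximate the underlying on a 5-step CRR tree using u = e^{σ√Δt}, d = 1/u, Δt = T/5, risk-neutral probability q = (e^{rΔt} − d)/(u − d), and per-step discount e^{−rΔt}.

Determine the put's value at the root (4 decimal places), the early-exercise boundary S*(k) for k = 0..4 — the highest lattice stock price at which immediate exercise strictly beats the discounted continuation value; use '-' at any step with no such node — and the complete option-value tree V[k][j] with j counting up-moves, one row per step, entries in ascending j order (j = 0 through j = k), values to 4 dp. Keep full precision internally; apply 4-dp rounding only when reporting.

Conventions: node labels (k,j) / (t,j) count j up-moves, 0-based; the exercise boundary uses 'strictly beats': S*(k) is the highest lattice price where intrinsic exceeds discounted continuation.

Δt=0.14900, u=1.14642, d=0.87228, q=0.49865, disc=e^(-rΔt)=0.99110
k=5 terminal: V=max(K-S,0) → 54.7945 42.9945 27.4860 7.1035 0.0000 0.0000
k=4: j=0 S=43.0430 intr=49.2970 cont=48.4751 V=49.2970[EX]; j=1 S=56.5707 intr=35.7693 cont=34.9474 V=35.7693[EX]; j=2 S=74.3500 intr=17.9900 cont=17.1682 V=17.9900[EX]; j=3 S=97.7170 intr=0.0000 cont=3.5297 V=3.5297[hold]; j=4 S=128.4278 intr=0.0000 cont=0.0000 V=0.0000[hold]  S*(4)=74.3500
k=3: j=0 S=49.3455 intr=42.9945 cont=42.1727 V=42.9945[EX]; j=1 S=64.8540 intr=27.4860 cont=26.6642 V=27.4860[EX]; j=2 S=85.2365 intr=7.1035 cont=10.6834 V=10.6834[hold]; j=3 S=112.0249 intr=0.0000 cont=1.7539 V=1.7539[hold]  S*(3)=64.8540
k=2: j=0 S=56.5707 intr=35.7693 cont=34.9474 V=35.7693[EX]; j=1 S=74.3500 intr=17.9900 cont=18.9374 V=18.9374[hold]; j=2 S=97.7170 intr=0.0000 cont=6.1753 V=6.1753[hold]  S*(2)=56.5707
k=1: j=0 S=64.8540 intr=27.4860 cont=27.1324 V=27.4860[EX]; j=1 S=85.2365 intr=7.1035 cont=12.4617 V=12.4617[hold]  S*(1)=64.8540
k=0: j=0 S=74.3500 intr=17.9900 cont=19.8162 V=19.8162[hold]  S*(0)=-

price = 19.8162
boundary = - 64.8540 56.5707 64.8540 74.3500
tree:
19.8162
27.4860 12.4617
35.7693 18.9374 6.1753
42.9945 27.4860 10.6834 1.7539
49.2970 35.7693 17.9900 3.5297 0.0000
54.7945 42.9945 27.4860 7.1035 0.0000 0.0000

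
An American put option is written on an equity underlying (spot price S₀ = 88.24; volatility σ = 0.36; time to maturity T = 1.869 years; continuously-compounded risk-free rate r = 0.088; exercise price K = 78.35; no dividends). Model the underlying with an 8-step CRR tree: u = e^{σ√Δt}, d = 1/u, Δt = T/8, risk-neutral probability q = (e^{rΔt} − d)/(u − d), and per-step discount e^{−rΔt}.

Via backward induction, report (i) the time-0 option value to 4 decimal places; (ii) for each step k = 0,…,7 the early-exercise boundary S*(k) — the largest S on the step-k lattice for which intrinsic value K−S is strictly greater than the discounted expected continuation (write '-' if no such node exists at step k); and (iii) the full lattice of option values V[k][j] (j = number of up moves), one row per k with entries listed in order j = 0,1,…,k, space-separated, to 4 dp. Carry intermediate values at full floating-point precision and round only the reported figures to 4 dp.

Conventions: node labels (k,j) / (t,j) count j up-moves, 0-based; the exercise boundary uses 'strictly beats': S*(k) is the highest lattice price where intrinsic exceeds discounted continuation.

Δt=0.23362  u=1.19006  d=0.84029  q=0.51600  discount=0.97965
step 8 (expiry): payoffs max(K−S,0) = 56.4164 47.2866 34.3566 16.0445 0.0000 0.0000 0.0000 0.0000 0.0000
step 7: (k=7,j=0): S=26.1023, K−S=52.2477, hold=50.6533 ⇒ V=52.2477 exercise | (k=7,j=1): S=36.9673, K−S=41.3827, hold=39.7883 ⇒ V=41.3827 exercise | (k=7,j=2): S=52.3549, K−S=25.9951, hold=24.4008 ⇒ V=25.9951 exercise | (k=7,j=3): S=74.1474, K−S=4.2026, hold=7.6076 ⇒ V=7.6076 continue | (k=7,j=4): S=105.0110, K−S=0.0000, hold=0.0000 ⇒ V=0.0000 continue | (k=7,j=5): S=148.7216, K−S=0.0000, hold=0.0000 ⇒ V=0.0000 continue | (k=7,j=6): S=210.6265, K−S=0.0000, hold=0.0000 ⇒ V=0.0000 continue | (k=7,j=7): S=298.2991, K−S=0.0000, hold=0.0000 ⇒ V=0.0000 continue  boundary S*=52.3549
step 6: (k=6,j=0): S=31.0634, K−S=47.2866, hold=45.6923 ⇒ V=47.2866 exercise | (k=6,j=1): S=43.9934, K−S=34.3566, hold=32.7622 ⇒ V=34.3566 exercise | (k=6,j=2): S=62.3055, K−S=16.0445, hold=16.1713 ⇒ V=16.1713 continue | (k=6,j=3): S=88.2400, K−S=0.0000, hold=3.6072 ⇒ V=3.6072 continue | (k=6,j=4): S=124.9696, K−S=0.0000, hold=0.0000 ⇒ V=0.0000 continue | (k=6,j=5): S=176.9878, K−S=0.0000, hold=0.0000 ⇒ V=0.0000 continue | (k=6,j=6): S=250.6585, K−S=0.0000, hold=0.0000 ⇒ V=0.0000 continue  boundary S*=43.9934
step 5: (k=5,j=0): S=36.9673, K−S=41.3827, hold=39.7883 ⇒ V=41.3827 exercise | (k=5,j=1): S=52.3549, K−S=25.9951, hold=24.4649 ⇒ V=25.9951 exercise | (k=5,j=2): S=74.1474, K−S=4.2026, hold=9.4911 ⇒ V=9.4911 continue | (k=5,j=3): S=105.0110, K−S=0.0000, hold=1.7104 ⇒ V=1.7104 continue | (k=5,j=4): S=148.7216, K−S=0.0000, hold=0.0000 ⇒ V=0.0000 continue | (k=5,j=5): S=210.6265, K−S=0.0000, hold=0.0000 ⇒ V=0.0000 continue  boundary S*=52.3549
step 4: (k=4,j=0): S=43.9934, K−S=34.3566, hold=32.7622 ⇒ V=34.3566 exercise | (k=4,j=1): S=62.3055, K−S=16.0445, hold=17.1235 ⇒ V=17.1235 continue | (k=4,j=2): S=88.2400, K−S=0.0000, hold=5.3649 ⇒ V=5.3649 continue | (k=4,j=3): S=124.9696, K−S=0.0000, hold=0.8110 ⇒ V=0.8110 continue | (k=4,j=4): S=176.9878, K−S=0.0000, hold=0.0000 ⇒ V=0.0000 continue  boundary S*=43.9934
step 3: (k=3,j=0): S=52.3549, K−S=25.9951, hold=24.9462 ⇒ V=25.9951 exercise | (k=3,j=1): S=74.1474, K−S=4.2026, hold=10.8311 ⇒ V=10.8311 continue | (k=3,j=2): S=105.0110, K−S=0.0000, hold=2.9537 ⇒ V=2.9537 continue | (k=3,j=3): S=148.7216, K−S=0.0000, hold=0.3845 ⇒ V=0.3845 continue  boundary S*=52.3549
step 2: (k=2,j=0): S=62.3055, K−S=16.0445, hold=17.8008 ⇒ V=17.8008 continue | (k=2,j=1): S=88.2400, K−S=0.0000, hold=6.6287 ⇒ V=6.6287 continue | (k=2,j=2): S=124.9696, K−S=0.0000, hold=1.5949 ⇒ V=1.5949 continue  boundary S*=-
step 1: (k=1,j=0): S=74.1474, K−S=4.2026, hold=11.7911 ⇒ V=11.7911 continue | (k=1,j=1): S=105.0110, K−S=0.0000, hold=3.9493 ⇒ V=3.9493 continue  boundary S*=-
step 0: (k=0,j=0): S=88.2400, K−S=0.0000, hold=7.5872 ⇒ V=7.5872 continue  boundary S*=-

price = 7.5872
boundary = - - - 52.3549 43.9934 52.3549 43.9934 52.3549
tree:
7.5872
11.7911 3.9493
17.8008 6.6287 1.5949
25.9951 10.8311 2.9537 0.3845
34.3566 17.1235 5.3649 0.8110 0.0000
41.3827 25.9951 9.4911 1.7104 0.0000 0.0000
47.2866 34.3566 16.1713 3.6072 0.0000 0.0000 0.0000
52.2477 41.3827 25.9951 7.6076 0.0000 0.0000 0.0000 0.0000
56.4164 47.2866 34.3566 16.0445 0.0000 0.0000 0.0000 0.0000 0.0000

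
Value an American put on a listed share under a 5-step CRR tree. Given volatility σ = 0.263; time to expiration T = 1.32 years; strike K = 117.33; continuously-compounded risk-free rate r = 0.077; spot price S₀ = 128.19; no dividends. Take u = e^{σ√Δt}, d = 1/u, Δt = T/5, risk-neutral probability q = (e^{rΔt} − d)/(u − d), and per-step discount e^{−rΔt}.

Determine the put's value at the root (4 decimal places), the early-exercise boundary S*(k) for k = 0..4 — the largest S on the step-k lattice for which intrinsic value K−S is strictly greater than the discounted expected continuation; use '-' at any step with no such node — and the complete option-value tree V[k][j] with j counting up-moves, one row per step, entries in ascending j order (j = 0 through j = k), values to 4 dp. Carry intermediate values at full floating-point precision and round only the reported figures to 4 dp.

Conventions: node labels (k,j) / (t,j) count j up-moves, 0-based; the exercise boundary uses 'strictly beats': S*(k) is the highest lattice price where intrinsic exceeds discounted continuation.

price = 6.5047
boundary = - - - 85.4659 97.8318
tree:
6.5047
11.4986 2.5315
19.6230 5.0697 0.4829
31.8641 10.0235 1.0760 0.0000
42.6669 19.4982 2.3978 0.0000 0.0000
52.1043 31.8641 5.3431 0.0000 0.0000 0.0000

params: Δt=0.26400 u=1.14469 d=0.87360 q=0.54202 e^(-rΔt)=0.97988
t_5 payoffs: 52.1043 31.8641 5.3431 0.0000 0.0000 0.0000
t_4: node(4,0) S=74.6631 payoff=42.6669 vs cont=40.3059 → 42.6669 [stop]  node(4,1) S=97.8318 payoff=19.4982 vs cont=17.1372 → 19.4982 [stop]  node(4,2) S=128.1900 payoff=0.0000 vs cont=2.3978 → 2.3978 [wait]  node(4,3) S=167.9686 payoff=0.0000 vs cont=0.0000 → 0.0000 [wait]  node(4,4) S=220.0910 payoff=0.0000 vs cont=0.0000 → 0.0000 [wait]  ⇒ S*(4)=97.8318
t_3: node(3,0) S=85.4659 payoff=31.8641 vs cont=29.5030 → 31.8641 [stop]  node(3,1) S=111.9869 payoff=5.3431 vs cont=10.0235 → 10.0235 [wait]  node(3,2) S=146.7375 payoff=0.0000 vs cont=1.0760 → 1.0760 [wait]  node(3,3) S=192.2716 payoff=0.0000 vs cont=0.0000 → 0.0000 [wait]  ⇒ S*(3)=85.4659
t_2: node(2,0) S=97.8318 payoff=19.4982 vs cont=19.6230 → 19.6230 [wait]  node(2,1) S=128.1900 payoff=0.0000 vs cont=5.0697 → 5.0697 [wait]  node(2,2) S=167.9686 payoff=0.0000 vs cont=0.4829 → 0.4829 [wait]  ⇒ S*(2)=-
t_1: node(1,0) S=111.9869 payoff=5.3431 vs cont=11.4986 → 11.4986 [wait]  node(1,1) S=146.7375 payoff=0.0000 vs cont=2.5315 → 2.5315 [wait]  ⇒ S*(1)=-
t_0: node(0,0) S=128.1900 payoff=0.0000 vs cont=6.5047 → 6.5047 [wait]  ⇒ S*(0)=-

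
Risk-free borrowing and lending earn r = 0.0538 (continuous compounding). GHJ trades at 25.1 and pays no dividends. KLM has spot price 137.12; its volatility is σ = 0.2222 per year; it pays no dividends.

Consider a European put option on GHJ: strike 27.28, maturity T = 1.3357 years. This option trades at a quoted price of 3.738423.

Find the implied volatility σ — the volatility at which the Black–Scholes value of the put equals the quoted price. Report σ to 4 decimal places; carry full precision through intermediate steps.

At σ = 0.3103 the Black–Scholes value reproduces the quote:
σ√T = 0.3103·√1.3357 = 0.358621
d₁ = (ln(S/K) + (r+σ²/2)T) / (σ√T) = (ln(25.1/27.28) + (0.0538+0.3103²/2)·1.3357) / 0.358621 = (-0.083286 + 0.136165) / 0.358621 = 0.147452
d₂ = d₁ − σ√T = 0.147452 − 0.358621 = -0.211170
e^{−rT} = 0.930661
N(−d₁) = 0.441388,  N(−d₂) = 0.583623
V = K·e^{−rT}·N(−d₂) − S·N(−d₁) = 14.817255 − 11.078833 = 3.738423 (equal to the quote); since ∂V/∂σ > 0 for all σ, the implied volatility is unique

sigma = 0.3103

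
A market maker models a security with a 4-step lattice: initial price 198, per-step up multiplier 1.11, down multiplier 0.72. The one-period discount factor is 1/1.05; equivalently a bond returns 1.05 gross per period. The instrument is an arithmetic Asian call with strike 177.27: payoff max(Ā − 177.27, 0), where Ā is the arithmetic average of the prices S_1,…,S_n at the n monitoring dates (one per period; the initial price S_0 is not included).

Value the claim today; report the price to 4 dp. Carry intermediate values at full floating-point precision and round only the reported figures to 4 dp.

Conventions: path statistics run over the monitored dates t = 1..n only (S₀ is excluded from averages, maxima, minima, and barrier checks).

Under the martingale measure an up-move has probability p* = 0.8462; value the claim as the probability-weighted average of per-path payoffs, discounted 4 periods at R = 1.05.
Enumerate all 2^4 = 16 price paths (U = up ×1.11, D = down ×0.72); each path with k up-moves has probability p*^k·(1−p*)^(4−k).
DDDD: Ā=93.0791, payoff=0.0000, prob=0.000560
UDDD: Ā=143.4970, payoff=0.0000, prob=0.003081
DUDD: Ā=124.1920, payoff=0.0000, prob=0.003081
UUDD: Ā=191.4627, payoff=14.1927, prob=0.016946
DDUD: Ā=110.2924, payoff=0.0000, prob=0.003081
UDUD: Ā=170.0341, payoff=0.0000, prob=0.016946
DUUD: Ā=150.7291, payoff=0.0000, prob=0.016946
UUUD: Ā=232.3741, payoff=55.1041, prob=0.093204
DDDU: Ā=100.2847, payoff=0.0000, prob=0.003081
UDDU: Ā=154.6056, payoff=0.0000, prob=0.016946
DUDU: Ā=135.3006, payoff=0.0000, prob=0.016946
UUDU: Ā=208.5884, payoff=31.3184, prob=0.093204
DDUU: Ā=121.4010, payoff=0.0000, prob=0.016946
UDUU: Ā=187.1598, payoff=9.8898, prob=0.093204
DUUU: Ā=167.8548, payoff=0.0000, prob=0.093204
UUUU: Ā=258.7762, payoff=81.5062, prob=0.512622
Price = Σ prob·payoff / R^4 = 50.999063 / 1.215506 = 41.9571

price = 41.9571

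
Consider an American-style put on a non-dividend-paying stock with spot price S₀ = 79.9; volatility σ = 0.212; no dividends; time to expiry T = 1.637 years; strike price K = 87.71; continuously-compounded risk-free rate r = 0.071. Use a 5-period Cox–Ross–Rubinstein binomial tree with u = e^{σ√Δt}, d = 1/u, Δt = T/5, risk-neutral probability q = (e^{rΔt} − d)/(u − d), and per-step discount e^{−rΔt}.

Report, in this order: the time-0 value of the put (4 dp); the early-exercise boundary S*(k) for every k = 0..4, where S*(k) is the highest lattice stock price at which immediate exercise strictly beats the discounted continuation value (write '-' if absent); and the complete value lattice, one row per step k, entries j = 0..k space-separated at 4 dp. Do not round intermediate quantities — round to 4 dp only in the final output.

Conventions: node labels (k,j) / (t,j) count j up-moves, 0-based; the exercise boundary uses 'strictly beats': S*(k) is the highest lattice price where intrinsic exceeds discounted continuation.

params: Δt=0.32740 u=1.12897 d=0.88576 q=0.56641 e^(-rΔt)=0.97702
t_5 payoffs: 44.1449 32.1833 16.9374 0.0000 0.0000 0.0000
t_4: node(4,0) S=49.1836 payoff=38.5264 vs cont=36.5111 → 38.5264 [stop]  node(4,1) S=62.6879 payoff=25.0221 vs cont=23.0068 → 25.0221 [stop]  node(4,2) S=79.9000 payoff=7.8100 vs cont=7.1751 → 7.8100 [stop]  node(4,3) S=101.8381 payoff=0.0000 vs cont=0.0000 → 0.0000 [wait]  node(4,4) S=129.7996 payoff=0.0000 vs cont=0.0000 → 0.0000 [wait]  ⇒ S*(4)=79.9000
t_3: node(3,0) S=55.5267 payoff=32.1833 vs cont=30.1680 → 32.1833 [stop]  node(3,1) S=70.7726 payoff=16.9374 vs cont=14.9221 → 16.9374 [stop]  node(3,2) S=90.2046 payoff=0.0000 vs cont=3.3085 → 3.3085 [wait]  node(3,3) S=114.9719 payoff=0.0000 vs cont=0.0000 → 0.0000 [wait]  ⇒ S*(3)=70.7726
t_2: node(2,0) S=62.6879 payoff=25.0221 vs cont=23.0068 → 25.0221 [stop]  node(2,1) S=79.9000 payoff=7.8100 vs cont=9.0061 → 9.0061 [wait]  node(2,2) S=101.8381 payoff=0.0000 vs cont=1.4016 → 1.4016 [wait]  ⇒ S*(2)=62.6879
t_1: node(1,0) S=70.7726 payoff=16.9374 vs cont=15.5840 → 16.9374 [stop]  node(1,1) S=90.2046 payoff=0.0000 vs cont=4.5908 → 4.5908 [wait]  ⇒ S*(1)=70.7726
t_0: node(0,0) S=79.9000 payoff=7.8100 vs cont=9.7157 → 9.7157 [wait]  ⇒ S*(0)=-

price = 9.7157
boundary = - 70.7726 62.6879 70.7726 79.9000
tree:
9.7157
16.9374 4.5908
25.0221 9.0061 1.4016
32.1833 16.9374 3.3085 0.0000
38.5264 25.0221 7.8100 0.0000 0.0000
44.1449 32.1833 16.9374 0.0000 0.0000 0.0000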